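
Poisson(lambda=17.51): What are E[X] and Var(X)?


E[X] = Var(X) = lambda = 17.51

17.51, 17.51


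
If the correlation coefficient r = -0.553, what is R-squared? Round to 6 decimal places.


R^2 = r^2 = (-0.553)^2 = 0.305809

0.305809


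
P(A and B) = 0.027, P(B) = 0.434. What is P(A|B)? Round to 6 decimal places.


P(A|B) = P(A and B) / P(B) = 0.027 / 0.434 = 27/434 ≈ 0.06221198

0.062212


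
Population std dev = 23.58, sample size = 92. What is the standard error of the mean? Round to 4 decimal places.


SE = sigma / sqrt(n)
sqrt(92) ≈ 9.591663
SE = 23.58 / 9.591663 ≈ 2.458385

2.4584


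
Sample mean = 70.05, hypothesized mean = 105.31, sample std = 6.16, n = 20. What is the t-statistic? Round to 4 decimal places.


t = (xbar - mu0) / (s/sqrt(n))
xbar - mu0 = 70.05 - 105.31 = -35.26
sqrt(20) ≈ 4.47213595
s/sqrt(n) = 6.16 / 4.47213595 ≈ 1.37741787
t = -35.26 / 1.37741787 ≈ -25.598622

-25.5986


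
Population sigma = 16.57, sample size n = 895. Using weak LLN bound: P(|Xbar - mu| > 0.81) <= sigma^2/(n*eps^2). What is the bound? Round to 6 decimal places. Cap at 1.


bound = min(1, sigma^2/(n*eps^2))
sigma^2 = 16.57^2 = 274.5649
n*eps^2 = 895 * 0.81^2 = 895 * 0.6561 = 587.2095
sigma^2/(n*eps^2) = 274.5649 / 587.2095 ≈ 0.46757571

0.467576


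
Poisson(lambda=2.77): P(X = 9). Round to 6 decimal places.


P = e^(-lam) * lam^k / k!
e^(-2.77) ≈ 0.06266200
lam^k = 2.77^9 ≈ 9601.032097
k! = 9! = 362880
P = 0.06266200 * 9601.032097 / 362880 ≈ 0.001658

0.001658


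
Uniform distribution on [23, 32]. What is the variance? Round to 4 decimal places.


Var = (b-a)^2 / 12
(b-a)^2 = (32 - 23)^2 = 81
Var = 81/12 = 6.75

6.7500


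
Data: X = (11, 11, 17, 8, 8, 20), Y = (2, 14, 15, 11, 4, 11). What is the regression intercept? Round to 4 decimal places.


a = ybar - b*xbar, where b = sum((xi-xbar)(yi-ybar)) / sum((xi-xbar)^2)
n = 6, xbar = 75/6 = 12.5, ybar = 57/6 = 9.5
Sxy = sum((xi-xbar)(yi-ybar)) = 58.5
Sxx = sum((xi-xbar)^2) = 121.5
b = Sxy / Sxx = 13/27 ≈ 0.481481
a = 9.5 - 0.481481 * 12.5 = 94/27 ≈ 3.481481

3.4815


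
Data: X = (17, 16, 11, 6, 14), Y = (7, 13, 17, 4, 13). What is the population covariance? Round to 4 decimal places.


Cov = (1/n)*sum((xi-xbar)(yi-ybar))
n = 5, xbar = 64/5 = 12.8, ybar = 54/5 = 10.8
sum((xi-xbar)(yi-ybar)) = 28.8
Cov = 28.8 / 5 = 5.76

5.7600


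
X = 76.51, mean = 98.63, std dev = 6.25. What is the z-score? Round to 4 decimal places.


z = (X - mu) / sigma
X - mu = 76.51 - 98.63 = -22.12
z = -22.12 / 6.25 = -3.5392

-3.5392


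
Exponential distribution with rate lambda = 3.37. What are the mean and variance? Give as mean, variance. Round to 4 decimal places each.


mean = 1/lam, var = 1/lam^2
mean = 1 / 3.37 = 100/337 ≈ 0.296736
lam^2 = 3.37^2 = 11.3569
var = 1 / 11.3569 ≈ 0.088052

0.2967, 0.0881


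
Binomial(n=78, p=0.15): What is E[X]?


E[X] = n*p = 78 * 0.15 = 11.7

11.7


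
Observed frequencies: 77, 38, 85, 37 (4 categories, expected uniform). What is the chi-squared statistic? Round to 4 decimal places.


chi2 = sum((O-E)^2/E), E = total/4
total = 237, E = 237/4 = 59.25
(77 - 59.25)^2 / 59.25 = 315.0625 / 59.25 = 5041/948 ≈ 5.317511
(38 - 59.25)^2 / 59.25 = 451.5625 / 59.25 = 7225/948 ≈ 7.621308
(85 - 59.25)^2 / 59.25 = 663.0625 / 59.25 = 10609/948 ≈ 11.190928
(37 - 59.25)^2 / 59.25 = 495.0625 / 59.25 = 7921/948 ≈ 8.355485
chi2 = 7699/237 ≈ 32.485232

32.4852


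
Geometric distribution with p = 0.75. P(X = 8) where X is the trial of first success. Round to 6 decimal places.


P = (1-p)^(k-1) * p
(1-p)^(k-1) = 0.25^7 ≈ 0.00006103516
P = 0.00006103516 * 0.75 ≈ 0.00004577637

0.000046


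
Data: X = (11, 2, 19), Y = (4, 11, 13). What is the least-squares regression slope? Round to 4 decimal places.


b = sum((xi-xbar)(yi-ybar)) / sum((xi-xbar)^2)
n = 3, xbar = 32/3 ≈ 10.666667, ybar = 28/3 ≈ 9.333333
Sxy = sum((xi-xbar)(yi-ybar)) = 43/3 ≈ 14.333333
Sxx = sum((xi-xbar)^2) = 434/3 ≈ 144.666667
b = Sxy / Sxx = 43/434 ≈ 0.099078

0.0991


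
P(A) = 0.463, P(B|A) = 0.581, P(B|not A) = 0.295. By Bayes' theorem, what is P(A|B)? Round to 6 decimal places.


P(A|B) = P(B|A)*P(A) / P(B), P(B) = P(B|A)*P(A) + P(B|not A)*P(not A)
P(B|A)*P(A) = 0.581 * 0.463 = 0.269003
P(B|not A)*P(not A) = 0.295 * 0.537 = 0.158415
P(B) = 0.269003 + 0.158415 = 0.427418
P(A|B) = 0.269003 / 0.427418 ≈ 0.62936750

0.629368


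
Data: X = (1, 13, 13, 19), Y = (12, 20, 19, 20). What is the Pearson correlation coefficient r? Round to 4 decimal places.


r = sum((xi-xbar)(yi-ybar)) / sqrt(sum((xi-xbar)^2) * sum((yi-ybar)^2))
n = 4, xbar = 46/4 = 11.5, ybar = 71/4 = 17.75
Sxy = sum((xi-xbar)(yi-ybar)) = 82.5
Sxx = sum((xi-xbar)^2) = 171
Syy = sum((yi-ybar)^2) = 44.75
sqrt(Sxx*Syy) ≈ 87.477140
r = Sxy / sqrt(Sxx*Syy) = 82.5 / 87.477140 ≈ 0.943104

0.9431


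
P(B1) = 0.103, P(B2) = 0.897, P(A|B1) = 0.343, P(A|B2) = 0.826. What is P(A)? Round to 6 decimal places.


P(A) = P(A|B1)*P(B1) + P(A|B2)*P(B2)
P(A|B1)*P(B1) = 0.343 * 0.103 = 0.035329
P(A|B2)*P(B2) = 0.826 * 0.897 = 0.740922
P(A) = 0.035329 + 0.740922 = 0.776251

0.776251


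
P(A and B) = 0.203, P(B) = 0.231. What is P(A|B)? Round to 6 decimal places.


P(A|B) = P(A and B) / P(B) = 0.203 / 0.231 = 29/33 ≈ 0.87878788

0.878788


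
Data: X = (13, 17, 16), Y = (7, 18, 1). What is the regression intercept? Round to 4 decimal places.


a = ybar - b*xbar, where b = sum((xi-xbar)(yi-ybar)) / sum((xi-xbar)^2)
n = 3, xbar = 46/3 ≈ 15.333333, ybar = 26/3 ≈ 8.666667
Sxy = sum((xi-xbar)(yi-ybar)) = 43/3 ≈ 14.333333
Sxx = sum((xi-xbar)^2) = 26/3 ≈ 8.666667
b = Sxy / Sxx = 43/26 ≈ 1.653846
a = 8.666667 - 1.653846 * 15.333333 = -217/13 ≈ -16.692308

-16.6923


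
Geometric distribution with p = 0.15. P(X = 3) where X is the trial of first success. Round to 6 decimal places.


P = (1-p)^(k-1) * p
(1-p)^(k-1) = 0.85^2 = 0.7225
P = 0.7225 * 0.15 = 0.108375

0.108375


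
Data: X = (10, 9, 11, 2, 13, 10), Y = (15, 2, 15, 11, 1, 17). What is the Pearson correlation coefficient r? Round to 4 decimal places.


r = sum((xi-xbar)(yi-ybar)) / sqrt(sum((xi-xbar)^2) * sum((yi-ybar)^2))
n = 6, xbar = 55/6 ≈ 9.166667, ybar = 61/6 ≈ 10.166667
Sxy = sum((xi-xbar)(yi-ybar)) = -127/6 ≈ -21.166667
Sxx = sum((xi-xbar)^2) = 425/6 ≈ 70.833333
Syy = sum((yi-ybar)^2) = 1469/6 ≈ 244.833333
sqrt(Sxx*Syy) ≈ 131.690399
r = Sxy / sqrt(Sxx*Syy) = -21.166667 / 131.690399 ≈ -0.160731

-0.1607


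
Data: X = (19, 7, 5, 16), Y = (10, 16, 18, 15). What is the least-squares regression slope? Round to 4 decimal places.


b = sum((xi-xbar)(yi-ybar)) / sum((xi-xbar)^2)
n = 4, xbar = 47/4 = 11.75, ybar = 59/4 = 14.75
Sxy = sum((xi-xbar)(yi-ybar)) = -61.25
Sxx = sum((xi-xbar)^2) = 138.75
b = Sxy / Sxx = -49/111 ≈ -0.441441

-0.4414


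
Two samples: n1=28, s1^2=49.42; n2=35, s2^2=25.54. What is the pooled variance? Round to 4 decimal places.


sp^2 = ((n1-1)*s1^2 + (n2-1)*s2^2)/(n1+n2-2)
(n1-1)*s1^2 = 27 * 49.42 = 1334.34
(n2-1)*s2^2 = 34 * 25.54 = 868.36
numerator = 1334.34 + 868.36 = 2202.7
n1+n2-2 = 61
sp^2 = 2202.7 / 61 = 22027/610 ≈ 36.109836

36.1098


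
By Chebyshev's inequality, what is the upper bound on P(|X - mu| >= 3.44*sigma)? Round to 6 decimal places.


P <= 1/k^2
k^2 = 3.44^2 = 11.8336
1/k^2 = 1 / 11.8336 = 625/7396 ≈ 0.08450514

0.084505


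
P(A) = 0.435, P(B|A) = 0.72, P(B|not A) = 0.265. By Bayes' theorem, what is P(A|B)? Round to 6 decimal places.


P(A|B) = P(B|A)*P(A) / P(B), P(B) = P(B|A)*P(A) + P(B|not A)*P(not A)
P(B|A)*P(A) = 0.72 * 0.435 = 0.3132
P(B|not A)*P(not A) = 0.265 * 0.565 = 0.149725
P(B) = 0.3132 + 0.149725 = 0.462925
P(A|B) = 0.3132 / 0.462925 ≈ 0.67656748

0.676567


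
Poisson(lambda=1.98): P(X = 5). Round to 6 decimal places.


P = e^(-lam) * lam^k / k!
e^(-1.98) ≈ 0.1380692
lam^k = 1.98^5 ≈ 30.431682
k! = 5! = 120
P = 0.1380692 * 30.431682 / 120 ≈ 0.035014

0.035014


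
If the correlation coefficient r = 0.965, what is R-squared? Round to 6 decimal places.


R^2 = r^2 = (0.965)^2 = 0.931225

0.931225


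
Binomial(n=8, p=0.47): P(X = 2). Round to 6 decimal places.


P = C(n,k) * p^k * (1-p)^(n-k)
C(8,2) = 28
p^k = 0.47^2 = 0.2209
(1-p)^(n-k) = 0.53^6 ≈ 0.02216436
P = 28 * 0.2209 * 0.02216436 ≈ 0.137091

0.137091


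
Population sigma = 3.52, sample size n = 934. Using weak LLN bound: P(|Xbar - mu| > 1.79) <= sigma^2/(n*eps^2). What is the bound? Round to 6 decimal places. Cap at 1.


bound = min(1, sigma^2/(n*eps^2))
sigma^2 = 3.52^2 = 12.3904
n*eps^2 = 934 * 1.79^2 = 934 * 3.2041 = 2992.6294
sigma^2/(n*eps^2) = 12.3904 / 2992.6294 ≈ 0.00414031

0.004140


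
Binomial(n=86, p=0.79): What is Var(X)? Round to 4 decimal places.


Var = n*p*(1-p) = 86 * 0.79 * 0.21 = 14.2674

14.2674


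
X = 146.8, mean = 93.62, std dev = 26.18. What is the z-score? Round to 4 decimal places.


z = (X - mu) / sigma
X - mu = 146.8 - 93.62 = 53.18
z = 53.18 / 26.18 = 2659/1309 ≈ 2.031322

2.0313


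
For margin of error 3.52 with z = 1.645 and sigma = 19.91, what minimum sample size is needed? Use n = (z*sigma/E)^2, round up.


z*sigma/E = 1.645 * 19.91 / 3.52 = 59549/6400 ≈ 9.304531
(z*sigma/E)^2 ≈ 86.574302
round up: n = 87

87


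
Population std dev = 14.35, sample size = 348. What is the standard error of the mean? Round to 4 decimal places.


SE = sigma / sqrt(n)
sqrt(348) ≈ 18.654758
SE = 14.35 / 18.654758 ≈ 0.769241

0.7692


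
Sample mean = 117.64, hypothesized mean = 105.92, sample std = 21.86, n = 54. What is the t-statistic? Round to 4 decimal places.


t = (xbar - mu0) / (s/sqrt(n))
xbar - mu0 = 117.64 - 105.92 = 11.72
sqrt(54) ≈ 7.34846923
s/sqrt(n) = 21.86 / 7.34846923 ≈ 2.97476921
t = 11.72 / 2.97476921 ≈ 3.939801

3.9398


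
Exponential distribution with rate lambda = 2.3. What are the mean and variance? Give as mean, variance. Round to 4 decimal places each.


mean = 1/lam, var = 1/lam^2
mean = 1 / 2.3 = 10/23 ≈ 0.434783
lam^2 = 2.3^2 = 5.29
var = 1 / 5.29 = 100/529 ≈ 0.189036

0.4348, 0.1890


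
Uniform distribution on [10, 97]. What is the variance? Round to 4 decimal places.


Var = (b-a)^2 / 12
(b-a)^2 = (97 - 10)^2 = 7569
Var = 7569/12 = 630.75

630.7500


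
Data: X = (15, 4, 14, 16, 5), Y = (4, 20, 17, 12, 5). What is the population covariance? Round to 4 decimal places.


Cov = (1/n)*sum((xi-xbar)(yi-ybar))
n = 5, xbar = 54/5 = 10.8, ybar = 58/5 = 11.6
sum((xi-xbar)(yi-ybar)) = -31.4
Cov = -31.4 / 5 = -6.28

-6.2800


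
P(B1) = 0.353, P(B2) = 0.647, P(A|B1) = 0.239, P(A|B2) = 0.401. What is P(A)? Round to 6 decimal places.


P(A) = P(A|B1)*P(B1) + P(A|B2)*P(B2)
P(A|B1)*P(B1) = 0.239 * 0.353 = 0.084367
P(A|B2)*P(B2) = 0.401 * 0.647 = 0.259447
P(A) = 0.084367 + 0.259447 = 0.343814

0.343814


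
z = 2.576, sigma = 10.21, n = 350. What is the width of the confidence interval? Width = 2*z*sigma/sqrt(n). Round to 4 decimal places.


width = 2*z*sigma/sqrt(n)
2*z*sigma = 2 * 2.576 * 10.21 = 52.60192
sqrt(350) ≈ 18.708287
width = 52.60192 / 18.708287 ≈ 2.811691

2.8117


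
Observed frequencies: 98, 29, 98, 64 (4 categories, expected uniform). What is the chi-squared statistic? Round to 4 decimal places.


chi2 = sum((O-E)^2/E), E = total/4
total = 289, E = 289/4 = 72.25
(98 - 72.25)^2 / 72.25 = 663.0625 / 72.25 = 10609/1156 ≈ 9.177336
(29 - 72.25)^2 / 72.25 = 1870.5625 / 72.25 = 29929/1156 ≈ 25.890138
(98 - 72.25)^2 / 72.25 = 663.0625 / 72.25 = 10609/1156 ≈ 9.177336
(64 - 72.25)^2 / 72.25 = 68.0625 / 72.25 = 1089/1156 ≈ 0.942042
chi2 = 13059/289 ≈ 45.186851

45.1869


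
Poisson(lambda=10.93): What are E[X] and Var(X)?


E[X] = Var(X) = lambda = 10.93

10.93, 10.93


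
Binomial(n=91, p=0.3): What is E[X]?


E[X] = n*p = 91 * 0.3 = 27.3

27.3


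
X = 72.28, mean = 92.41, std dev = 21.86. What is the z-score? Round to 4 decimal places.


z = (X - mu) / sigma
X - mu = 72.28 - 92.41 = -20.13
z = -20.13 / 21.86 = -2013/2186 ≈ -0.920860

-0.9209


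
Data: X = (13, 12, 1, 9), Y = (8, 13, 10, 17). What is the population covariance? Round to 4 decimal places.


Cov = (1/n)*sum((xi-xbar)(yi-ybar))
n = 4, xbar = 35/4 = 8.75, ybar = 48/4 = 12
sum((xi-xbar)(yi-ybar)) = 3
Cov = 3 / 4 = 0.75

0.7500


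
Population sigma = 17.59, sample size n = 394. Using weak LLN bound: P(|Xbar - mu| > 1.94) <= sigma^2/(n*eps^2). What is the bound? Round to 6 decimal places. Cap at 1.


bound = min(1, sigma^2/(n*eps^2))
sigma^2 = 17.59^2 = 309.4081
n*eps^2 = 394 * 1.94^2 = 394 * 3.7636 = 1482.8584
sigma^2/(n*eps^2) = 309.4081 / 1482.8584 ≈ 0.20865654

0.208657


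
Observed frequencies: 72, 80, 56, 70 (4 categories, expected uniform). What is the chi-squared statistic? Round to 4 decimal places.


chi2 = sum((O-E)^2/E), E = total/4
total = 278, E = 278/4 = 69.5
(72 - 69.5)^2 / 69.5 = 6.25 / 69.5 = 25/278 ≈ 0.089928
(80 - 69.5)^2 / 69.5 = 110.25 / 69.5 = 441/278 ≈ 1.586331
(56 - 69.5)^2 / 69.5 = 182.25 / 69.5 = 729/278 ≈ 2.622302
(70 - 69.5)^2 / 69.5 = 0.25 / 69.5 = 1/278 ≈ 0.003597
chi2 = 598/139 ≈ 4.302158

4.3022


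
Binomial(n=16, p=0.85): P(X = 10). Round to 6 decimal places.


P = C(n,k) * p^k * (1-p)^(n-k)
C(16,10) = 8008
p^k = 0.85^10 ≈ 0.1968744
(1-p)^(n-k) = 0.15^6 ≈ 0.00001139063
P = 8008 * 0.1968744 * 0.00001139063 ≈ 0.017958

0.017958


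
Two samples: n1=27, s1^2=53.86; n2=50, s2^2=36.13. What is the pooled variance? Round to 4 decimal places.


sp^2 = ((n1-1)*s1^2 + (n2-1)*s2^2)/(n1+n2-2)
(n1-1)*s1^2 = 26 * 53.86 = 1400.36
(n2-1)*s2^2 = 49 * 36.13 = 1770.37
numerator = 1400.36 + 1770.37 = 3170.73
n1+n2-2 = 75
sp^2 = 3170.73 / 75 = 42.2764

42.2764


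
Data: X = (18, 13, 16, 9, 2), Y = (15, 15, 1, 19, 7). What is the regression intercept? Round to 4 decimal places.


a = ybar - b*xbar, where b = sum((xi-xbar)(yi-ybar)) / sum((xi-xbar)^2)
n = 5, xbar = 58/5 = 11.6, ybar = 57/5 = 11.4
Sxy = sum((xi-xbar)(yi-ybar)) = 4.8
Sxx = sum((xi-xbar)^2) = 161.2
b = Sxy / Sxx = 12/403 ≈ 0.029777
a = 11.4 - 0.029777 * 11.6 = 4455/403 ≈ 11.054591

11.0546


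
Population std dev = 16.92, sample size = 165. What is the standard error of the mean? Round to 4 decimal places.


SE = sigma / sqrt(n)
sqrt(165) ≈ 12.845233
SE = 16.92 / 12.845233 ≈ 1.317220

1.3172


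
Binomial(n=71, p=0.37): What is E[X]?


E[X] = n*p = 71 * 0.37 = 26.27

26.27


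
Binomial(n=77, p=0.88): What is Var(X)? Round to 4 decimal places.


Var = n*p*(1-p) = 77 * 0.88 * 0.12 = 8.1312

8.1312


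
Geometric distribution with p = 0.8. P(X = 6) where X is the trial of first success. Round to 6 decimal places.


P = (1-p)^(k-1) * p
(1-p)^(k-1) = 0.2^5 = 0.00032
P = 0.00032 * 0.8 = 0.000256

0.000256


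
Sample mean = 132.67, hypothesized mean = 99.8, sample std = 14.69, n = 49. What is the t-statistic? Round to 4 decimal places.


t = (xbar - mu0) / (s/sqrt(n))
xbar - mu0 = 132.67 - 99.8 = 32.87
sqrt(49) = 7
s/sqrt(n) = 14.69 / 7 = 1469/700 ≈ 2.09857143
t = 32.87 / 2.09857143 = 23009/1469 ≈ 15.663036

15.6630


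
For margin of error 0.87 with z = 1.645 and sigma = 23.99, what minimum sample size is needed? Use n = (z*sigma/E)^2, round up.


z*sigma/E = 1.645 * 23.99 / 0.87 ≈ 45.360402
(z*sigma/E)^2 ≈ 2057.566097
round up: n = 2058

2058


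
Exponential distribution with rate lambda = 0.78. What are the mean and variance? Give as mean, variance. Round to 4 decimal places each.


mean = 1/lam, var = 1/lam^2
mean = 1 / 0.78 = 50/39 ≈ 1.282051
lam^2 = 0.78^2 = 0.6084
var = 1 / 0.6084 = 2500/1521 ≈ 1.643655

1.2821, 1.6437


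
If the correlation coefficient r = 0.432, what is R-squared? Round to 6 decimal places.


R^2 = r^2 = (0.432)^2 = 0.186624

0.186624


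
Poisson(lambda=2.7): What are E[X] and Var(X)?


E[X] = Var(X) = lambda = 2.7

2.7, 2.7


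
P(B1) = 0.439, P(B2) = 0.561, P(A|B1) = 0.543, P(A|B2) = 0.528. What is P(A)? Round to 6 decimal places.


P(A) = P(A|B1)*P(B1) + P(A|B2)*P(B2)
P(A|B1)*P(B1) = 0.543 * 0.439 = 0.238377
P(A|B2)*P(B2) = 0.528 * 0.561 = 0.296208
P(A) = 0.238377 + 0.296208 = 0.534585

0.534585


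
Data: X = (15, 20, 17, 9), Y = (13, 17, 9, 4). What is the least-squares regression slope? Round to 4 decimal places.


b = sum((xi-xbar)(yi-ybar)) / sum((xi-xbar)^2)
n = 4, xbar = 61/4 = 15.25, ybar = 43/4 = 10.75
Sxy = sum((xi-xbar)(yi-ybar)) = 68.25
Sxx = sum((xi-xbar)^2) = 64.75
b = Sxy / Sxx = 39/37 ≈ 1.054054

1.0541


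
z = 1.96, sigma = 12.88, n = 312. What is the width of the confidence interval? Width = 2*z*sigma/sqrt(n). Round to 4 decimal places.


width = 2*z*sigma/sqrt(n)
2*z*sigma = 2 * 1.96 * 12.88 = 50.4896
sqrt(312) ≈ 17.663522
width = 50.4896 / 17.663522 ≈ 2.858411

2.8584


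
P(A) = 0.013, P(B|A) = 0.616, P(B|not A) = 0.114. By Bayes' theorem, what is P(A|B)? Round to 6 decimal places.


P(A|B) = P(B|A)*P(A) / P(B), P(B) = P(B|A)*P(A) + P(B|not A)*P(not A)
P(B|A)*P(A) = 0.616 * 0.013 = 0.008008
P(B|not A)*P(not A) = 0.114 * 0.987 = 0.112518
P(B) = 0.008008 + 0.112518 = 0.120526
P(A|B) = 0.008008 / 0.120526 = 572/8609 ≈ 0.06644210

0.066442


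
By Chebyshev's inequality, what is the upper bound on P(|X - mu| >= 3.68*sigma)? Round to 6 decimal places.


P <= 1/k^2
k^2 = 3.68^2 = 13.5424
1/k^2 = 1 / 13.5424 = 625/8464 ≈ 0.07384216

0.073842


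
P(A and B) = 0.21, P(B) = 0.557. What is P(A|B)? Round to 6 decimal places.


P(A|B) = P(A and B) / P(B) = 0.21 / 0.557 = 210/557 ≈ 0.37701975

0.377020


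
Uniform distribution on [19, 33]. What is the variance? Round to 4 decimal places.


Var = (b-a)^2 / 12
(b-a)^2 = (33 - 19)^2 = 196
Var = 196/12 ≈ 16.333333

16.3333


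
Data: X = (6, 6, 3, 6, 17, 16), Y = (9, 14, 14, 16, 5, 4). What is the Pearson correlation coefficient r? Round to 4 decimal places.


r = sum((xi-xbar)(yi-ybar)) / sqrt(sum((xi-xbar)^2) * sum((yi-ybar)^2))
n = 6, xbar = 54/6 = 9, ybar = 62/6 = 31/3 ≈ 10.333333
Sxy = sum((xi-xbar)(yi-ybar)) = -133
Sxx = sum((xi-xbar)^2) = 176
Syy = sum((yi-ybar)^2) = 388/3 ≈ 129.333333
sqrt(Sxx*Syy) ≈ 150.873015
r = Sxy / sqrt(Sxx*Syy) = -133 / 150.873015 ≈ -0.881536

-0.8815


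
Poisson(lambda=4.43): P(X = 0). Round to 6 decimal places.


P = e^(-lam) * lam^k / k!
e^(-4.43) ≈ 0.01191449
lam^k = 4.43^0 = 1
k! = 0! = 1
P = 0.01191449 * 1 / 1 ≈ 0.011914

0.011914


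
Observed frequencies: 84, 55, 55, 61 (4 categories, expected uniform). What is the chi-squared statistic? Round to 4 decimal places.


chi2 = sum((O-E)^2/E), E = total/4
total = 255, E = 255/4 = 63.75
(84 - 63.75)^2 / 63.75 = 410.0625 / 63.75 = 2187/340 ≈ 6.432353
(55 - 63.75)^2 / 63.75 = 76.5625 / 63.75 = 245/204 ≈ 1.200980
(55 - 63.75)^2 / 63.75 = 76.5625 / 63.75 = 245/204 ≈ 1.200980
(61 - 63.75)^2 / 63.75 = 7.5625 / 63.75 = 121/1020 ≈ 0.118627
chi2 = 761/85 ≈ 8.952941

8.9529


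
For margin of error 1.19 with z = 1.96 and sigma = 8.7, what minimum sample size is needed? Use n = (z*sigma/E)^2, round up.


z*sigma/E = 1.96 * 8.7 / 1.19 = 1218/85 ≈ 14.329412
(z*sigma/E)^2 = 1483524/7225 ≈ 205.332042
round up: n = 206

206


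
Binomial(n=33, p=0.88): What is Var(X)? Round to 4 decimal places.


Var = n*p*(1-p) = 33 * 0.88 * 0.12 = 3.4848

3.4848


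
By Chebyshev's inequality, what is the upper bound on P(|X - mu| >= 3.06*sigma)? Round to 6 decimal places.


P <= 1/k^2
k^2 = 3.06^2 = 9.3636
1/k^2 = 1 / 9.3636 ≈ 0.10679653

0.106797


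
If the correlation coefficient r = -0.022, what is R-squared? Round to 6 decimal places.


R^2 = r^2 = (-0.022)^2 = 0.000484

0.000484


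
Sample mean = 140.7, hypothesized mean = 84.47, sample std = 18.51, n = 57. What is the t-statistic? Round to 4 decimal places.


t = (xbar - mu0) / (s/sqrt(n))
xbar - mu0 = 140.7 - 84.47 = 56.23
sqrt(57) ≈ 7.54983444
s/sqrt(n) = 18.51 / 7.54983444 ≈ 2.45170939
t = 56.23 / 2.45170939 ≈ 22.935018

22.9350


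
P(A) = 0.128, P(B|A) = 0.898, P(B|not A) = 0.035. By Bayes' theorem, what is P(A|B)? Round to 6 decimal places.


P(A|B) = P(B|A)*P(A) / P(B), P(B) = P(B|A)*P(A) + P(B|not A)*P(not A)
P(B|A)*P(A) = 0.898 * 0.128 = 0.114944
P(B|not A)*P(not A) = 0.035 * 0.872 = 0.03052
P(B) = 0.114944 + 0.03052 = 0.145464
P(A|B) = 0.114944 / 0.145464 ≈ 0.79018864

0.790189


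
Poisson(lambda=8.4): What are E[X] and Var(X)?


E[X] = Var(X) = lambda = 8.4

8.4, 8.4


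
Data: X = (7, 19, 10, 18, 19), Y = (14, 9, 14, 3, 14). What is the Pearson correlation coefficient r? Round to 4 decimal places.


r = sum((xi-xbar)(yi-ybar)) / sqrt(sum((xi-xbar)^2) * sum((yi-ybar)^2))
n = 5, xbar = 73/5 = 14.6, ybar = 54/5 = 10.8
Sxy = sum((xi-xbar)(yi-ybar)) = -59.4
Sxx = sum((xi-xbar)^2) = 129.2
Syy = sum((yi-ybar)^2) = 94.8
sqrt(Sxx*Syy) ≈ 110.671406
r = Sxy / sqrt(Sxx*Syy) = -59.4 / 110.671406 ≈ -0.536724

-0.5367


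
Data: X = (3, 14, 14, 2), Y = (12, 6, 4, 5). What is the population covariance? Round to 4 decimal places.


Cov = (1/n)*sum((xi-xbar)(yi-ybar))
n = 4, xbar = 33/4 = 8.25, ybar = 27/4 = 6.75
sum((xi-xbar)(yi-ybar)) = -36.75
Cov = -36.75 / 4 = -9.1875

-9.1875


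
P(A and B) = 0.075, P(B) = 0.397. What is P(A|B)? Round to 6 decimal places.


P(A|B) = P(A and B) / P(B) = 0.075 / 0.397 = 75/397 ≈ 0.18891688

0.188917


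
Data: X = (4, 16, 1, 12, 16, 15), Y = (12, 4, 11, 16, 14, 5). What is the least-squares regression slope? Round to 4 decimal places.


b = sum((xi-xbar)(yi-ybar)) / sum((xi-xbar)^2)
n = 6, xbar = 64/6 = 32/3 ≈ 10.666667, ybar = 62/6 = 31/3 ≈ 10.333333
Sxy = sum((xi-xbar)(yi-ybar)) = -142/3 ≈ -47.333333
Sxx = sum((xi-xbar)^2) = 646/3 ≈ 215.333333
b = Sxy / Sxx = -71/323 ≈ -0.219814

-0.2198


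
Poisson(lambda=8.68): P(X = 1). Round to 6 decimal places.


P = e^(-lam) * lam^k / k!
e^(-8.68) ≈ 0.0001699511
lam^k = 8.68^1 = 8.68
k! = 1! = 1
P = 0.0001699511 * 8.68 / 1 ≈ 0.001475

0.001475


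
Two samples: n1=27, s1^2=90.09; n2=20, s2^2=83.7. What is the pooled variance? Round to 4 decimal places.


sp^2 = ((n1-1)*s1^2 + (n2-1)*s2^2)/(n1+n2-2)
(n1-1)*s1^2 = 26 * 90.09 = 2342.34
(n2-1)*s2^2 = 19 * 83.7 = 1590.3
numerator = 2342.34 + 1590.3 = 3932.64
n1+n2-2 = 45
sp^2 = 3932.64 / 45 = 87.392

87.3920


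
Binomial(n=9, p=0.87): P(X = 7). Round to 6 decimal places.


P = C(n,k) * p^k * (1-p)^(n-k)
C(9,7) = 36
p^k = 0.87^7 ≈ 0.3772548
(1-p)^(n-k) = 0.13^2 = 0.0169
P = 36 * 0.3772548 * 0.0169 ≈ 0.229522

0.229522


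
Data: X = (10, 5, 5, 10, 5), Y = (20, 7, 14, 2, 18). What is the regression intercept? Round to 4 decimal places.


a = ybar - b*xbar, where b = sum((xi-xbar)(yi-ybar)) / sum((xi-xbar)^2)
n = 5, xbar = 35/5 = 7, ybar = 61/5 = 12.2
Sxy = sum((xi-xbar)(yi-ybar)) = -12
Sxx = sum((xi-xbar)^2) = 30
b = Sxy / Sxx = -0.4
a = 12.2 - (-0.4) * 7 = 15

15.0000


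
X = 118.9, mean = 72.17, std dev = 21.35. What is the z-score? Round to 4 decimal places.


z = (X - mu) / sigma
X - mu = 118.9 - 72.17 = 46.73
z = 46.73 / 21.35 = 4673/2135 ≈ 2.188759

2.1888


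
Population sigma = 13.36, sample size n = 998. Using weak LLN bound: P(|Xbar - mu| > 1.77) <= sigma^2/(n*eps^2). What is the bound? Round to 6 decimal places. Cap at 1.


bound = min(1, sigma^2/(n*eps^2))
sigma^2 = 13.36^2 = 178.4896
n*eps^2 = 998 * 1.77^2 = 998 * 3.1329 = 3126.6342
sigma^2/(n*eps^2) = 178.4896 / 3126.6342 ≈ 0.05708682

0.057087


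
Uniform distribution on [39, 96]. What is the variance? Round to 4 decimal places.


Var = (b-a)^2 / 12
(b-a)^2 = (96 - 39)^2 = 3249
Var = 3249/12 = 270.75

270.7500


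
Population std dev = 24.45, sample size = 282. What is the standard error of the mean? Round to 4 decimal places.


SE = sigma / sqrt(n)
sqrt(282) ≈ 16.792856
SE = 24.45 / 16.792856 ≈ 1.455976

1.4560


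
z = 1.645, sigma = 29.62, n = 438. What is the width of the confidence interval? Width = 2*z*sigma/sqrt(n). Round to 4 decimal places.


width = 2*z*sigma/sqrt(n)
2*z*sigma = 2 * 1.645 * 29.62 = 97.4498
sqrt(438) ≈ 20.928450
width = 97.4498 / 20.928450 ≈ 4.656332

4.6563


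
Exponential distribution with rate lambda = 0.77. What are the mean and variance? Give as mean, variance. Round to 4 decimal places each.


mean = 1/lam, var = 1/lam^2
mean = 1 / 0.77 = 100/77 ≈ 1.298701
lam^2 = 0.77^2 = 0.5929
var = 1 / 0.5929 = 10000/5929 ≈ 1.686625

1.2987, 1.6866


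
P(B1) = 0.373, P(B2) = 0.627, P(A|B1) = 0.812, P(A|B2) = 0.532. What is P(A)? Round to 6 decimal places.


P(A) = P(A|B1)*P(B1) + P(A|B2)*P(B2)
P(A|B1)*P(B1) = 0.812 * 0.373 = 0.302876
P(A|B2)*P(B2) = 0.532 * 0.627 = 0.333564
P(A) = 0.302876 + 0.333564 = 0.63644

0.636440


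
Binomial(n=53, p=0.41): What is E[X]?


E[X] = n*p = 53 * 0.41 = 21.73

21.73


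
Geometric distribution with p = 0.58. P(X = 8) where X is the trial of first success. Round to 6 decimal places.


P = (1-p)^(k-1) * p
(1-p)^(k-1) = 0.42^7 ≈ 0.002305393
P = 0.002305393 * 0.58 ≈ 0.001337128

0.001337


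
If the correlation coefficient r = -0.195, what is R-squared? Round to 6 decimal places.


R^2 = r^2 = (-0.195)^2 = 0.038025

0.038025


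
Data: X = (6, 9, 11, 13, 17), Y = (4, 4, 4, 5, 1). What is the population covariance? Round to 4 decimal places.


Cov = (1/n)*sum((xi-xbar)(yi-ybar))
n = 5, xbar = 56/5 = 11.2, ybar = 18/5 = 3.6
sum((xi-xbar)(yi-ybar)) = -15.6
Cov = -15.6 / 5 = -3.12

-3.1200


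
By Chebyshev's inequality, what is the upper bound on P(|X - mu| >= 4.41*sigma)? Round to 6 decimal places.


P <= 1/k^2
k^2 = 4.41^2 = 19.4481
1/k^2 = 1 / 19.4481 ≈ 0.05141890

0.051419


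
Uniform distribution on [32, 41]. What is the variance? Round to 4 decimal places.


Var = (b-a)^2 / 12
(b-a)^2 = (41 - 32)^2 = 81
Var = 81/12 = 6.75

6.7500


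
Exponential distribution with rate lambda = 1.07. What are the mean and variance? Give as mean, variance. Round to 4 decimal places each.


mean = 1/lam, var = 1/lam^2
mean = 1 / 1.07 = 100/107 ≈ 0.934579
lam^2 = 1.07^2 = 1.1449
var = 1 / 1.1449 ≈ 0.873439

0.9346, 0.8734


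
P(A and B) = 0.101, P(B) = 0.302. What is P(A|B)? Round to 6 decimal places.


P(A|B) = P(A and B) / P(B) = 0.101 / 0.302 = 101/302 ≈ 0.33443709

0.334437


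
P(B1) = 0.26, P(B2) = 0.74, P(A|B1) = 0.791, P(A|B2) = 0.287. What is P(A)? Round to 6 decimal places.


P(A) = P(A|B1)*P(B1) + P(A|B2)*P(B2)
P(A|B1)*P(B1) = 0.791 * 0.26 = 0.20566
P(A|B2)*P(B2) = 0.287 * 0.74 = 0.21238
P(A) = 0.20566 + 0.21238 = 0.41804

0.418040


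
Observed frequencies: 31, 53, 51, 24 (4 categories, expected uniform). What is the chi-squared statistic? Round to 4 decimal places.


chi2 = sum((O-E)^2/E), E = total/4
total = 159, E = 159/4 = 39.75
(31 - 39.75)^2 / 39.75 = 76.5625 / 39.75 = 1225/636 ≈ 1.926101
(53 - 39.75)^2 / 39.75 = 175.5625 / 39.75 = 53/12 ≈ 4.416667
(51 - 39.75)^2 / 39.75 = 126.5625 / 39.75 = 675/212 ≈ 3.183962
(24 - 39.75)^2 / 39.75 = 248.0625 / 39.75 = 1323/212 ≈ 6.240566
chi2 = 2507/159 ≈ 15.767296

15.7673


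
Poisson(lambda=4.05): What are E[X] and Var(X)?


E[X] = Var(X) = lambda = 4.05

4.05, 4.05


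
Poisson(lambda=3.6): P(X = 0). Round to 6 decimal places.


P = e^(-lam) * lam^k / k!
e^(-3.6) ≈ 0.02732372
lam^k = 3.6^0 = 1
k! = 0! = 1
P = 0.02732372 * 1 / 1 ≈ 0.027324

0.027324


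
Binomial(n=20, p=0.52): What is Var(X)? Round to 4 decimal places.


Var = n*p*(1-p) = 20 * 0.52 * 0.48 = 4.992

4.9920


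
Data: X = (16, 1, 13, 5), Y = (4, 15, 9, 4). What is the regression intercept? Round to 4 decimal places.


a = ybar - b*xbar, where b = sum((xi-xbar)(yi-ybar)) / sum((xi-xbar)^2)
n = 4, xbar = 35/4 = 8.75, ybar = 32/4 = 8
Sxy = sum((xi-xbar)(yi-ybar)) = -64
Sxx = sum((xi-xbar)^2) = 144.75
b = Sxy / Sxx = -256/579 ≈ -0.442142
a = 8 - (-0.442142) * 8.75 = 6872/579 ≈ 11.868739

11.8687


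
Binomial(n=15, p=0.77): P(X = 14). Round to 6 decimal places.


P = C(n,k) * p^k * (1-p)^(n-k)
C(15,14) = 15
p^k = 0.77^14 ≈ 0.02575551
(1-p)^(n-k) = 0.23^1 = 0.23
P = 15 * 0.02575551 * 0.23 ≈ 0.088857

0.088857


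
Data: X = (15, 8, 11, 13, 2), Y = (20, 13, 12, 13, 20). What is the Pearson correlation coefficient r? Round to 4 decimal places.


r = sum((xi-xbar)(yi-ybar)) / sqrt(sum((xi-xbar)^2) * sum((yi-ybar)^2))
n = 5, xbar = 49/5 = 9.8, ybar = 78/5 = 15.6
Sxy = sum((xi-xbar)(yi-ybar)) = -19.4
Sxx = sum((xi-xbar)^2) = 102.8
Syy = sum((yi-ybar)^2) = 65.2
sqrt(Sxx*Syy) ≈ 81.869164
r = Sxy / sqrt(Sxx*Syy) = -19.4 / 81.869164 ≈ -0.236963

-0.2370


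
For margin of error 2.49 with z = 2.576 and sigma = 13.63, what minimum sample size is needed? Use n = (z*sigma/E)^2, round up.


z*sigma/E = 2.576 * 13.63 / 2.49 ≈ 14.100755
(z*sigma/E)^2 ≈ 198.831292
round up: n = 199

199


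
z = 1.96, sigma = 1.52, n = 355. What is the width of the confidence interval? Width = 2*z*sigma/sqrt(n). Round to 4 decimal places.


width = 2*z*sigma/sqrt(n)
2*z*sigma = 2 * 1.96 * 1.52 = 5.9584
sqrt(355) ≈ 18.841444
width = 5.9584 / 18.841444 ≈ 0.316239

0.3162


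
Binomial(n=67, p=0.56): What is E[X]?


E[X] = n*p = 67 * 0.56 = 37.52

37.52


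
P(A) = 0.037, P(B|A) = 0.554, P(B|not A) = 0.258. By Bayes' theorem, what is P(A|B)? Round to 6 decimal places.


P(A|B) = P(B|A)*P(A) / P(B), P(B) = P(B|A)*P(A) + P(B|not A)*P(not A)
P(B|A)*P(A) = 0.554 * 0.037 = 0.020498
P(B|not A)*P(not A) = 0.258 * 0.963 = 0.248454
P(B) = 0.020498 + 0.248454 = 0.268952
P(A|B) = 0.020498 / 0.268952 ≈ 0.07621434

0.076214


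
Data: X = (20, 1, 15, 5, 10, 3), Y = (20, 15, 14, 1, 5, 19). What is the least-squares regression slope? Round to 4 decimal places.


b = sum((xi-xbar)(yi-ybar)) / sum((xi-xbar)^2)
n = 6, xbar = 54/6 = 9, ybar = 74/6 = 37/3 ≈ 12.333333
Sxy = sum((xi-xbar)(yi-ybar)) = 71
Sxx = sum((xi-xbar)^2) = 274
b = Sxy / Sxx = 71/274 ≈ 0.259124

0.2591


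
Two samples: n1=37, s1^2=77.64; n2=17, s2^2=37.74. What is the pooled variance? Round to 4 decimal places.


sp^2 = ((n1-1)*s1^2 + (n2-1)*s2^2)/(n1+n2-2)
(n1-1)*s1^2 = 36 * 77.64 = 2795.04
(n2-1)*s2^2 = 16 * 37.74 = 603.84
numerator = 2795.04 + 603.84 = 3398.88
n1+n2-2 = 52
sp^2 = 3398.88 / 52 = 21243/325 ≈ 65.363077

65.3631


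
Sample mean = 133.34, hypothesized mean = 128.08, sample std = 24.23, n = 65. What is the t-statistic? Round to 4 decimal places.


t = (xbar - mu0) / (s/sqrt(n))
xbar - mu0 = 133.34 - 128.08 = 5.26
sqrt(65) ≈ 8.06225775
s/sqrt(n) = 24.23 / 8.06225775 ≈ 3.00536162
t = 5.26 / 3.00536162 ≈ 1.750205

1.7502


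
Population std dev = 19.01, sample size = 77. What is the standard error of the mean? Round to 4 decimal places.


SE = sigma / sqrt(n)
sqrt(77) ≈ 8.774964
SE = 19.01 / 8.774964 ≈ 2.166391

2.1664


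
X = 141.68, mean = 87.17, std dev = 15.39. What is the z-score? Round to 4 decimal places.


z = (X - mu) / sigma
X - mu = 141.68 - 87.17 = 54.51
z = 54.51 / 15.39 = 1817/513 ≈ 3.541910

3.5419


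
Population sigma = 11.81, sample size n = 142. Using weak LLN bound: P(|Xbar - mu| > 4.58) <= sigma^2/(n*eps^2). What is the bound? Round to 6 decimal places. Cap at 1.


bound = min(1, sigma^2/(n*eps^2))
sigma^2 = 11.81^2 = 139.4761
n*eps^2 = 142 * 4.58^2 = 142 * 20.9764 = 2978.6488
sigma^2/(n*eps^2) = 139.4761 / 2978.6488 ≈ 0.04682529

0.046825


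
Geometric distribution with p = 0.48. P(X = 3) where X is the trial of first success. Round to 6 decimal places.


P = (1-p)^(k-1) * p
(1-p)^(k-1) = 0.52^2 = 0.2704
P = 0.2704 * 0.48 = 0.129792

0.129792


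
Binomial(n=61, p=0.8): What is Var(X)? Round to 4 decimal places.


Var = n*p*(1-p) = 61 * 0.8 * 0.2 = 9.76

9.7600


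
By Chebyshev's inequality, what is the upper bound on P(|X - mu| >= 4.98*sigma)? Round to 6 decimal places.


P <= 1/k^2
k^2 = 4.98^2 = 24.8004
1/k^2 = 1 / 24.8004 ≈ 0.04032193

0.040322


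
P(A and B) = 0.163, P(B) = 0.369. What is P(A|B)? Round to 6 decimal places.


P(A|B) = P(A and B) / P(B) = 0.163 / 0.369 = 163/369 ≈ 0.44173442

0.441734


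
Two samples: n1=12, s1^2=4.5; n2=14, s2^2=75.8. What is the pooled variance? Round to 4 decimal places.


sp^2 = ((n1-1)*s1^2 + (n2-1)*s2^2)/(n1+n2-2)
(n1-1)*s1^2 = 11 * 4.5 = 49.5
(n2-1)*s2^2 = 13 * 75.8 = 985.4
numerator = 49.5 + 985.4 = 1034.9
n1+n2-2 = 24
sp^2 = 1034.9 / 24 = 10349/240 ≈ 43.120833

43.1208


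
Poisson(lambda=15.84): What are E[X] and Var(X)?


E[X] = Var(X) = lambda = 15.84

15.84, 15.84


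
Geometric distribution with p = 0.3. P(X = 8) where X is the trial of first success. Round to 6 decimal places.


P = (1-p)^(k-1) * p
(1-p)^(k-1) = 0.7^7 = 0.0823543
P = 0.0823543 * 0.3 = 0.02470629

0.024706


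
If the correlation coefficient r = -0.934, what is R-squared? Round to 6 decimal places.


R^2 = r^2 = (-0.934)^2 = 0.872356

0.872356


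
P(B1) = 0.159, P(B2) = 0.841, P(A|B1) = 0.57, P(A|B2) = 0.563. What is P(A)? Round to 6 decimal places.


P(A) = P(A|B1)*P(B1) + P(A|B2)*P(B2)
P(A|B1)*P(B1) = 0.57 * 0.159 = 0.09063
P(A|B2)*P(B2) = 0.563 * 0.841 = 0.473483
P(A) = 0.09063 + 0.473483 = 0.564113

0.564113


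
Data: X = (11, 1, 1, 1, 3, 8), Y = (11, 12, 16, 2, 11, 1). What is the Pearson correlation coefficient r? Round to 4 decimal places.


r = sum((xi-xbar)(yi-ybar)) / sqrt(sum((xi-xbar)^2) * sum((yi-ybar)^2))
n = 6, xbar = 25/6 ≈ 4.166667, ybar = 53/6 ≈ 8.833333
Sxy = sum((xi-xbar)(yi-ybar)) = -173/6 ≈ -28.833333
Sxx = sum((xi-xbar)^2) = 557/6 ≈ 92.833333
Syy = sum((yi-ybar)^2) = 1073/6 ≈ 178.833333
sqrt(Sxx*Syy) ≈ 128.847563
r = Sxy / sqrt(Sxx*Syy) = -28.833333 / 128.847563 ≈ -0.223779

-0.2238


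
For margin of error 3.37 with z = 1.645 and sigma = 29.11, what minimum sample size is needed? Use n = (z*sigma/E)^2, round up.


z*sigma/E = 1.645 * 29.11 / 3.37 ≈ 14.209481
(z*sigma/E)^2 ≈ 201.909342
round up: n = 202

202


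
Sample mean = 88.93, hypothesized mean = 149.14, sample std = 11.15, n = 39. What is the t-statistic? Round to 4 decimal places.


t = (xbar - mu0) / (s/sqrt(n))
xbar - mu0 = 88.93 - 149.14 = -60.21
sqrt(39) ≈ 6.24499800
s/sqrt(n) = 11.15 / 6.24499800 ≈ 1.78542891
t = -60.21 / 1.78542891 ≈ -33.722989

-33.7230


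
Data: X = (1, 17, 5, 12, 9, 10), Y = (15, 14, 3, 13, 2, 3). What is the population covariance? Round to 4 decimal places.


Cov = (1/n)*sum((xi-xbar)(yi-ybar))
n = 6, xbar = 54/6 = 9, ybar = 50/6 = 25/3 ≈ 8.333333
sum((xi-xbar)(yi-ybar)) = 22
Cov = 22 / 6 = 11/3 ≈ 3.666667

3.6667


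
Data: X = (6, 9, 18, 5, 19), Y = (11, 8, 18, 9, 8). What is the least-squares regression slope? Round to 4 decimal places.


b = sum((xi-xbar)(yi-ybar)) / sum((xi-xbar)^2)
n = 5, xbar = 57/5 = 11.4, ybar = 54/5 = 10.8
Sxy = sum((xi-xbar)(yi-ybar)) = 43.4
Sxx = sum((xi-xbar)^2) = 177.2
b = Sxy / Sxx = 217/886 ≈ 0.244921

0.2449


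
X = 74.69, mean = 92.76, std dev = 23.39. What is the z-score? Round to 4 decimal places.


z = (X - mu) / sigma
X - mu = 74.69 - 92.76 = -18.07
z = -18.07 / 23.39 = -1807/2339 ≈ -0.772552

-0.7726


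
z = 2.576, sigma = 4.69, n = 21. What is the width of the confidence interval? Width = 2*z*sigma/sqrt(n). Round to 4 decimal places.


width = 2*z*sigma/sqrt(n)
2*z*sigma = 2 * 2.576 * 4.69 = 24.16288
sqrt(21) ≈ 4.582576
width = 24.16288 / 4.582576 ≈ 5.272773

5.2728


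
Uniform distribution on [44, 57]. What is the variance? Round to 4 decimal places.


Var = (b-a)^2 / 12
(b-a)^2 = (57 - 44)^2 = 169
Var = 169/12 ≈ 14.083333

14.0833


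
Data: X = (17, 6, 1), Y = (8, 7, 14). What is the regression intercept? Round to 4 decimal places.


a = ybar - b*xbar, where b = sum((xi-xbar)(yi-ybar)) / sum((xi-xbar)^2)
n = 3, xbar = 24/3 = 8, ybar = 29/3 ≈ 9.666667
Sxy = sum((xi-xbar)(yi-ybar)) = -40
Sxx = sum((xi-xbar)^2) = 134
b = Sxy / Sxx = -20/67 ≈ -0.298507
a = 9.666667 - (-0.298507) * 8 = 2423/201 ≈ 12.054726

12.0547


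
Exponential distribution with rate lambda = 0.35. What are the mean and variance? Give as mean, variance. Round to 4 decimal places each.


mean = 1/lam, var = 1/lam^2
mean = 1 / 0.35 = 20/7 ≈ 2.857143
lam^2 = 0.35^2 = 0.1225
var = 1 / 0.1225 = 400/49 ≈ 8.163265

2.8571, 8.1633


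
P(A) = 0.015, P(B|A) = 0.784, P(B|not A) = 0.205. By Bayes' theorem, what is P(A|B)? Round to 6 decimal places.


P(A|B) = P(B|A)*P(A) / P(B), P(B) = P(B|A)*P(A) + P(B|not A)*P(not A)
P(B|A)*P(A) = 0.784 * 0.015 = 0.01176
P(B|not A)*P(not A) = 0.205 * 0.985 = 0.201925
P(B) = 0.01176 + 0.201925 = 0.213685
P(A|B) = 0.01176 / 0.213685 ≈ 0.05503428

0.055034


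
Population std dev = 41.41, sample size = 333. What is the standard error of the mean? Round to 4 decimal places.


SE = sigma / sqrt(n)
sqrt(333) ≈ 18.248288
SE = 41.41 / 18.248288 ≈ 2.269254

2.2693


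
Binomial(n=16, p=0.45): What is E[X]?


E[X] = n*p = 16 * 0.45 = 7.2

7.2


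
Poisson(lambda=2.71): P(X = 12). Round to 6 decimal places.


P = e^(-lam) * lam^k / k!
e^(-2.71) ≈ 0.06653681
lam^k = 2.71^12 ≈ 156903.087819
k! = 12! = 479001600
P = 0.06653681 * 156903.087819 / 479001600 ≈ 0.000022

0.000022


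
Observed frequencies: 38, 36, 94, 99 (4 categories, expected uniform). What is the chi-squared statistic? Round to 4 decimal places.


chi2 = sum((O-E)^2/E), E = total/4
total = 267, E = 267/4 = 66.75
(38 - 66.75)^2 / 66.75 = 826.5625 / 66.75 = 13225/1068 ≈ 12.382959
(36 - 66.75)^2 / 66.75 = 945.5625 / 66.75 = 5043/356 ≈ 14.165730
(94 - 66.75)^2 / 66.75 = 742.5625 / 66.75 = 11881/1068 ≈ 11.124532
(99 - 66.75)^2 / 66.75 = 1040.0625 / 66.75 = 5547/356 ≈ 15.581461
chi2 = 14219/267 ≈ 53.254682

53.2547


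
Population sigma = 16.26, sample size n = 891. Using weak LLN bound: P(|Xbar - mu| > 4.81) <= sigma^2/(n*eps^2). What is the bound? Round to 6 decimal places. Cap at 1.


bound = min(1, sigma^2/(n*eps^2))
sigma^2 = 16.26^2 = 264.3876
n*eps^2 = 891 * 4.81^2 = 891 * 23.1361 = 20614.2651
sigma^2/(n*eps^2) = 264.3876 / 20614.2651 ≈ 0.01282547

0.012825


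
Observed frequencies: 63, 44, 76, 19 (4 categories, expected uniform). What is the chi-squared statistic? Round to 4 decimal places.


chi2 = sum((O-E)^2/E), E = total/4
total = 202, E = 202/4 = 50.5
(63 - 50.5)^2 / 50.5 = 156.25 / 50.5 = 625/202 ≈ 3.094059
(44 - 50.5)^2 / 50.5 = 42.25 / 50.5 = 169/202 ≈ 0.836634
(76 - 50.5)^2 / 50.5 = 650.25 / 50.5 = 2601/202 ≈ 12.876238
(19 - 50.5)^2 / 50.5 = 992.25 / 50.5 = 3969/202 ≈ 19.648515
chi2 = 3682/101 ≈ 36.455446

36.4554


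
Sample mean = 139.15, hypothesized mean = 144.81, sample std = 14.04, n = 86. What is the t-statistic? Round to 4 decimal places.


t = (xbar - mu0) / (s/sqrt(n))
xbar - mu0 = 139.15 - 144.81 = -5.66
sqrt(86) ≈ 9.27361850
s/sqrt(n) = 14.04 / 9.27361850 ≈ 1.51397214
t = -5.66 / 1.51397214 ≈ -3.738510

-3.7385


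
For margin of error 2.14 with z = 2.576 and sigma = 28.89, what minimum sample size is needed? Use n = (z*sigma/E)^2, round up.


z*sigma/E = 2.576 * 28.89 / 2.14 = 34.776
(z*sigma/E)^2 = 1209.370176
round up: n = 1210

1210


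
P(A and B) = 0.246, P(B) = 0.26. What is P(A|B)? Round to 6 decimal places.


P(A|B) = P(A and B) / P(B) = 0.246 / 0.26 = 123/130 ≈ 0.94615385

0.946154


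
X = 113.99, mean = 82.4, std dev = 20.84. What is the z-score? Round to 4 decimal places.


z = (X - mu) / sigma
X - mu = 113.99 - 82.4 = 31.59
z = 31.59 / 20.84 = 3159/2084 ≈ 1.515835

1.5158


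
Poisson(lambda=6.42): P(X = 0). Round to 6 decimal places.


P = e^(-lam) * lam^k / k!
e^(-6.42) ≈ 0.001628656
lam^k = 6.42^0 = 1
k! = 0! = 1
P = 0.001628656 * 1 / 1 ≈ 0.001629

0.001629


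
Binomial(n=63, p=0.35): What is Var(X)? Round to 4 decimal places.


Var = n*p*(1-p) = 63 * 0.35 * 0.65 = 14.3325

14.3325


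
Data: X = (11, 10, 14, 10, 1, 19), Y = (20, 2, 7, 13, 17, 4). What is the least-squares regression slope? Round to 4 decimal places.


b = sum((xi-xbar)(yi-ybar)) / sum((xi-xbar)^2)
n = 6, xbar = 65/6 ≈ 10.833333, ybar = 63/6 = 10.5
Sxy = sum((xi-xbar)(yi-ybar)) = -121.5
Sxx = sum((xi-xbar)^2) = 1049/6 ≈ 174.833333
b = Sxy / Sxx = -729/1049 ≈ -0.694948

-0.6949
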